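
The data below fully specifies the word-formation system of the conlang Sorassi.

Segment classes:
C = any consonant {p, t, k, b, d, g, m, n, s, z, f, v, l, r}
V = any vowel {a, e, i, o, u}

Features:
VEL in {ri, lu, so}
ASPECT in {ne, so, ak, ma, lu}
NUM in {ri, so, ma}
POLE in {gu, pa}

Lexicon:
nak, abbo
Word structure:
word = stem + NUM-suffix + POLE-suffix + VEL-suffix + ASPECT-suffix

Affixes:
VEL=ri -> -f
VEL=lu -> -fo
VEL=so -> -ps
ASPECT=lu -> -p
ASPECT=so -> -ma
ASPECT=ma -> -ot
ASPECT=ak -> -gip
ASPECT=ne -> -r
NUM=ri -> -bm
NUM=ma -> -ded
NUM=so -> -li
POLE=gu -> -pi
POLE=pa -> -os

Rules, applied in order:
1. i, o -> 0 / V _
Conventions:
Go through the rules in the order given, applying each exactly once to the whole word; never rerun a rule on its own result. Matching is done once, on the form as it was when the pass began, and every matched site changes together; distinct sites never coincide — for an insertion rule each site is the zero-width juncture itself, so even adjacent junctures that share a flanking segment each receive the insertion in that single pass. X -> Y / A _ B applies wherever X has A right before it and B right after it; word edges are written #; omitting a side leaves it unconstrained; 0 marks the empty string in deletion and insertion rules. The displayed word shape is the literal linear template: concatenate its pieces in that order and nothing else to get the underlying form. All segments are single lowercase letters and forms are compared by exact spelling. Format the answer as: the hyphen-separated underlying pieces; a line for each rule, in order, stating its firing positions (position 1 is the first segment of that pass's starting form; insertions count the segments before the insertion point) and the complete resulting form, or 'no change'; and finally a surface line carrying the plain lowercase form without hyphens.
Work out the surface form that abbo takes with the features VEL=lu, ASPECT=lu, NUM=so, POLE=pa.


underlying: abbo-li-os-fo-p
1. i, o -> 0 / V _: fires at position(s) 7: abbolisfop
surface: abbolisfop


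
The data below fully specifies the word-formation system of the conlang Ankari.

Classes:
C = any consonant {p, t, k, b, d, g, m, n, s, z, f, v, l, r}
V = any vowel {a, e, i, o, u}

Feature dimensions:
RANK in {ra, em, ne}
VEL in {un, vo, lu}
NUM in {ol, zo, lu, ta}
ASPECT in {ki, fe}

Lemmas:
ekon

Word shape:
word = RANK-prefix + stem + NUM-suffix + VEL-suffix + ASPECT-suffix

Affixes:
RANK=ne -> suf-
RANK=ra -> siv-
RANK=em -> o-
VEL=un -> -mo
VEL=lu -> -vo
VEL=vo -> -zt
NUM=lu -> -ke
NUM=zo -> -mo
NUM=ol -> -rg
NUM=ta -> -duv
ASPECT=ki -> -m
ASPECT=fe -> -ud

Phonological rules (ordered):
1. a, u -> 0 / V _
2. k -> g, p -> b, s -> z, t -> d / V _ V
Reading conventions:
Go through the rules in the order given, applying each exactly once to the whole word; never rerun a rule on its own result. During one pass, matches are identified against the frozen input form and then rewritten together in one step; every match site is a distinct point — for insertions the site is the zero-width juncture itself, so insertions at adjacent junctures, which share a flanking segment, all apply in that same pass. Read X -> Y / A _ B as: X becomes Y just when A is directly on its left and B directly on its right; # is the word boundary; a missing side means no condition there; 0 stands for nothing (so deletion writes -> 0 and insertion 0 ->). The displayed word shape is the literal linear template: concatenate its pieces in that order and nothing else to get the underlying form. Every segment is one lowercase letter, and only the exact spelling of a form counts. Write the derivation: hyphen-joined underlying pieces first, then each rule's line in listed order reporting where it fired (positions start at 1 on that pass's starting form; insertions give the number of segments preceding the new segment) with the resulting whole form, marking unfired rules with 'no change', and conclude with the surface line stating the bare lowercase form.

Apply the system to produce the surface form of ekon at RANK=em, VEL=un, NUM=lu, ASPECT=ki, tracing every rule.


underlying: o-ekon-ke-mo-m
1. a, u -> 0 / V _: no change
2. k -> g, p -> b, s -> z, t -> d / V _ V: fires at position(s) 3: oegonkemom
surface: oegonkemom


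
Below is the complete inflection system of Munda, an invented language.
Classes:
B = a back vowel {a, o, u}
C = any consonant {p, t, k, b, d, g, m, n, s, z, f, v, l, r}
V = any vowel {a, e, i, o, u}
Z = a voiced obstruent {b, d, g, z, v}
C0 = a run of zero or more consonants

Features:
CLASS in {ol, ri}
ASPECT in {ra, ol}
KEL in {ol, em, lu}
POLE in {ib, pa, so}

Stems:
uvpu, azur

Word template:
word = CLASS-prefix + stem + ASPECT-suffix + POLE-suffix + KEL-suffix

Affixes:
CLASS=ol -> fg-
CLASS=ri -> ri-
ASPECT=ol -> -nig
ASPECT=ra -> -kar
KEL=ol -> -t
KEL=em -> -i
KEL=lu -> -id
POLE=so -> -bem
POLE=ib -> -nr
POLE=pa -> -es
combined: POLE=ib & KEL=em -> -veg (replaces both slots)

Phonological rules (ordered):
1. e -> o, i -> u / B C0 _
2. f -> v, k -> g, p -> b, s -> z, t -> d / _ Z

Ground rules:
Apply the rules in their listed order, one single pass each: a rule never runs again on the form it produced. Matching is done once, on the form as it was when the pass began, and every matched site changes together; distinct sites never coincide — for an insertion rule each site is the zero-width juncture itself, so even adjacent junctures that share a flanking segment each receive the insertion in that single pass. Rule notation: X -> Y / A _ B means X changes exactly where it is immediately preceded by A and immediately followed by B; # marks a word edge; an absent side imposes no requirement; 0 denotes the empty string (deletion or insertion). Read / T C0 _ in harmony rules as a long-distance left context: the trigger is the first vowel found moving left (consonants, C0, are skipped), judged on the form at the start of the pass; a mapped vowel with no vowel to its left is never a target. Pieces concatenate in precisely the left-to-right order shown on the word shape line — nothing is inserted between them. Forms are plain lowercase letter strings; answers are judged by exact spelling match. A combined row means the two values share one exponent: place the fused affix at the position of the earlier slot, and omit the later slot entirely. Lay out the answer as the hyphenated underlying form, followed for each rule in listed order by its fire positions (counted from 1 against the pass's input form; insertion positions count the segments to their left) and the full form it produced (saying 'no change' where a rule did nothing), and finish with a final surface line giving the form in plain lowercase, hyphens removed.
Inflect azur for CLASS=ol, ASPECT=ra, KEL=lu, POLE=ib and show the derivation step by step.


underlying: fg-azur-kar-nr-id
1. e -> o, i -> u / B C0 _: fires at position(s) 12: fgazurkarnrud
2. f -> v, k -> g, p -> b, s -> z, t -> d / _ Z: fires at position(s) 1: vgazurkarnrud
surface: vgazurkarnrud


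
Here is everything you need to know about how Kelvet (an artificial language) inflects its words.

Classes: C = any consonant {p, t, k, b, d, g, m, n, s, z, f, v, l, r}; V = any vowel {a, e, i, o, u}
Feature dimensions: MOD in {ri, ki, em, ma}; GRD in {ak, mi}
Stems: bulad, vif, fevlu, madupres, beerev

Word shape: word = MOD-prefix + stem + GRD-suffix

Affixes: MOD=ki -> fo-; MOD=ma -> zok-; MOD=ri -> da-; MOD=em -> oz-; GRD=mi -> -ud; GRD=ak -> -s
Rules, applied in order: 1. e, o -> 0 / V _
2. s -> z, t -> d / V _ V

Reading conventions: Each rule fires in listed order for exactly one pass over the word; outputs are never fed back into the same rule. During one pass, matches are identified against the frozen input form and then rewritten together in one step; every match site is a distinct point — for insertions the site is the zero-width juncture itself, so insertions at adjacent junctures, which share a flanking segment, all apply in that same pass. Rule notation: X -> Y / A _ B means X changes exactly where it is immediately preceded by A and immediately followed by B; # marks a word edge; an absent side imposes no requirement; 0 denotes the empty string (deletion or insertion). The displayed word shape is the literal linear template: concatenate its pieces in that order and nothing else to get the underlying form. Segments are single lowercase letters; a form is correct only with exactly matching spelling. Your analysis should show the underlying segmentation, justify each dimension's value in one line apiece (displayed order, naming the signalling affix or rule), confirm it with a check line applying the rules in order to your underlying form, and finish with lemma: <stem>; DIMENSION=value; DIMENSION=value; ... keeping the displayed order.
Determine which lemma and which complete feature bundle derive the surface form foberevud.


underlying: fo-beerev-ud
MOD=ki - signalled by the affix fo-
GRD=mi - signalled by the affix -ud
check: fobeerevud -> foberevud -> foberevud
lemma: beerev; MOD=ki; GRD=mi


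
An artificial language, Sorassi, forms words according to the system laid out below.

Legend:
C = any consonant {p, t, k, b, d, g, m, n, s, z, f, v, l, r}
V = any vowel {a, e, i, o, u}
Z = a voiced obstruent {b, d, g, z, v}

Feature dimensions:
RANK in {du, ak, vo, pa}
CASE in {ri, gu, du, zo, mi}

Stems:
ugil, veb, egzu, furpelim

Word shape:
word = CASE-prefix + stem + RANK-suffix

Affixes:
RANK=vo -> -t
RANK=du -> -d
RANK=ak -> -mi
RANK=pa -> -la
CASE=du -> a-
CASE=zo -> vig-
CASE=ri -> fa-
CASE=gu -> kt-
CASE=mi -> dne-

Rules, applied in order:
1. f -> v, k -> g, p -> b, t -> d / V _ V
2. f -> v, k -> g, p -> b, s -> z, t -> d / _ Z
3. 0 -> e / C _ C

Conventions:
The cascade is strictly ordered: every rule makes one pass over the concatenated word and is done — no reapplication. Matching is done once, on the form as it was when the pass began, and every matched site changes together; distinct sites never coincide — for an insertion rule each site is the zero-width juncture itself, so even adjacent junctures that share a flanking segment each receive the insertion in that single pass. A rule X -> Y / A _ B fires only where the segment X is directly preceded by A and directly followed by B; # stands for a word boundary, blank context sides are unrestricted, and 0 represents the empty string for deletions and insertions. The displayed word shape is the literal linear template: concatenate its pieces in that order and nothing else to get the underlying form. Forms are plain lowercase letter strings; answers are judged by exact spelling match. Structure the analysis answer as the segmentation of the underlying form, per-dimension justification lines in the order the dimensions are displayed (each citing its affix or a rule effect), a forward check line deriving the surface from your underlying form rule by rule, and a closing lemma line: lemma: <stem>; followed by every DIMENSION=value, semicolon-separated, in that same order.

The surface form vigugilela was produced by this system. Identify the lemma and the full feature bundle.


underlying: vig-ugil-la
RANK=pa - signalled by the affix -la
CASE=zo - signalled by the affix vig-
check: vigugilla -> vigugilla -> vigugilla -> vigugilela
lemma: ugil; RANK=pa; CASE=zo


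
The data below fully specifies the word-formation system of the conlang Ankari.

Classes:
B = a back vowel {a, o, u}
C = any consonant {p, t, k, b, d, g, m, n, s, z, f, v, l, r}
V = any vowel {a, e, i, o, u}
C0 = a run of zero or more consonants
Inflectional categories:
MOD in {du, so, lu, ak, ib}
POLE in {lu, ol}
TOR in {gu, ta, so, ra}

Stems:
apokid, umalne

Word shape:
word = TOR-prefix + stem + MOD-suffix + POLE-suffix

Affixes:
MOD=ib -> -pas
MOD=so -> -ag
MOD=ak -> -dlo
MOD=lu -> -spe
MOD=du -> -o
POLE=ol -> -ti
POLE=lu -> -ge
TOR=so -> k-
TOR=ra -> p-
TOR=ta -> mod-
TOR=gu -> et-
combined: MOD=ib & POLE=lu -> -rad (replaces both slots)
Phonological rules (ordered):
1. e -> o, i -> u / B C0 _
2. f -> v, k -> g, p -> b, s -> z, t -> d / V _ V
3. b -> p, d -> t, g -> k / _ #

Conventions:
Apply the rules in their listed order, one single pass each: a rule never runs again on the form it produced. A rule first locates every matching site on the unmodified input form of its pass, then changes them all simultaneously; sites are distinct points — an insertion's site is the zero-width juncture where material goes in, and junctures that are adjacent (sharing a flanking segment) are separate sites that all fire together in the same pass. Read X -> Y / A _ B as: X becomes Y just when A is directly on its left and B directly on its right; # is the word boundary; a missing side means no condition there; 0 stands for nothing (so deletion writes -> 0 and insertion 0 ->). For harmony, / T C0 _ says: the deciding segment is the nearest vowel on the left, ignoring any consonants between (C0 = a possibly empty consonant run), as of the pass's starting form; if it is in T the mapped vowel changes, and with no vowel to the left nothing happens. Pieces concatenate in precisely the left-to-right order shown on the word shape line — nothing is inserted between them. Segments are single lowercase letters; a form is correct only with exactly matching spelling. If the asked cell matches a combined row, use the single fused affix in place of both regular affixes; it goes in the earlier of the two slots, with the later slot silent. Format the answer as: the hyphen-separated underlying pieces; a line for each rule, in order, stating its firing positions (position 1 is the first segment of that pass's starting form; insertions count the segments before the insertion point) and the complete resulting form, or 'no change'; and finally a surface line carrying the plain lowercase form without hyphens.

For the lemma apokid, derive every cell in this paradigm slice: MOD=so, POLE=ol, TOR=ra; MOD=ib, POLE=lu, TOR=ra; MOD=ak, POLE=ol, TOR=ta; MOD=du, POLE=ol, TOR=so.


cell MOD=so, POLE=ol, TOR=ra:
underlying: p-apokid-ag-ti
1. e -> o, i -> u / B C0 _: fires at position(s) 6, 11: papokudagtu
2. f -> v, k -> g, p -> b, s -> z, t -> d / V _ V: fires at position(s) 3, 5: pabogudagtu
3. b -> p, d -> t, g -> k / _ #: no change
surface: pabogudagtu

cell MOD=ib, POLE=lu, TOR=ra:
underlying: p-apokid-rad
1. e -> o, i -> u / B C0 _: fires at position(s) 6: papokudrad
2. f -> v, k -> g, p -> b, s -> z, t -> d / V _ V: fires at position(s) 3, 5: pabogudrad
3. b -> p, d -> t, g -> k / _ #: fires at position(s) 10: pabogudrat
surface: pabogudrat

cell MOD=ak, POLE=ol, TOR=ta:
underlying: mod-apokid-dlo-ti
1. e -> o, i -> u / B C0 _: fires at position(s) 8, 14: modapokuddlotu
2. f -> v, k -> g, p -> b, s -> z, t -> d / V _ V: fires at position(s) 5, 7, 13: modaboguddlodu
3. b -> p, d -> t, g -> k / _ #: no change
surface: modaboguddlodu

cell MOD=du, POLE=ol, TOR=so:
underlying: k-apokid-o-ti
1. e -> o, i -> u / B C0 _: fires at position(s) 6, 10: kapokudotu
2. f -> v, k -> g, p -> b, s -> z, t -> d / V _ V: fires at position(s) 3, 5, 9: kabogudodu
3. b -> p, d -> t, g -> k / _ #: no change
surface: kabogudodu


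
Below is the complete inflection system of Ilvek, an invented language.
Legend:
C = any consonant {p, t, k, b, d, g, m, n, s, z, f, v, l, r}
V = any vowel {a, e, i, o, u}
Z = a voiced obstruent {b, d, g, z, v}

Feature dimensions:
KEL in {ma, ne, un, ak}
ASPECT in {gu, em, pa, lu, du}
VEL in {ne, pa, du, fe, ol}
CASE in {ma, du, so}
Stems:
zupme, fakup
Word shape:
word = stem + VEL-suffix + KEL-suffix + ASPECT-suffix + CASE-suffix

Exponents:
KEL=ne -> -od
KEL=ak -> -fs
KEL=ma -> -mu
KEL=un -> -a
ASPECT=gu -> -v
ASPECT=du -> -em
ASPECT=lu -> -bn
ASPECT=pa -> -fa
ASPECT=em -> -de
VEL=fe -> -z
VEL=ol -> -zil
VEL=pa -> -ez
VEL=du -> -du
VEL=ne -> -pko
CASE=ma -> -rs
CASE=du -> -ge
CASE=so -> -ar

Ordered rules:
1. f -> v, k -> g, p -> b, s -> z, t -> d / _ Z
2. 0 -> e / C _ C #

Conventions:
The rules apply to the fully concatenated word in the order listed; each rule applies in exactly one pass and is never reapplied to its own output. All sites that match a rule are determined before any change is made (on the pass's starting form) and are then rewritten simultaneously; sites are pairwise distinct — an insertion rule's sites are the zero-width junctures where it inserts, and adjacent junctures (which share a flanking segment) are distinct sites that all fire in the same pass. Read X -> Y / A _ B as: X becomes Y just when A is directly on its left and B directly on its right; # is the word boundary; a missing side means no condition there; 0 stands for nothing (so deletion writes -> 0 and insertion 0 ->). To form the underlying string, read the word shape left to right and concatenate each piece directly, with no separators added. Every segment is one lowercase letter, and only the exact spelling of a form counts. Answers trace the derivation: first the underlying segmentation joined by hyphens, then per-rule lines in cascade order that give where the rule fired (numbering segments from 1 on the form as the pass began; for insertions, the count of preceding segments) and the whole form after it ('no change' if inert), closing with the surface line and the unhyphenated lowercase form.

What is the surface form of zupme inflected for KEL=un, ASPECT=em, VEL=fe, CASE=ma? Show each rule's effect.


underlying: zupme-z-a-de-rs
1. f -> v, k -> g, p -> b, s -> z, t -> d / _ Z: no change
2. 0 -> e / C _ C #: inserts after position(s) 10: zupmezaderes
surface: zupmezaderes


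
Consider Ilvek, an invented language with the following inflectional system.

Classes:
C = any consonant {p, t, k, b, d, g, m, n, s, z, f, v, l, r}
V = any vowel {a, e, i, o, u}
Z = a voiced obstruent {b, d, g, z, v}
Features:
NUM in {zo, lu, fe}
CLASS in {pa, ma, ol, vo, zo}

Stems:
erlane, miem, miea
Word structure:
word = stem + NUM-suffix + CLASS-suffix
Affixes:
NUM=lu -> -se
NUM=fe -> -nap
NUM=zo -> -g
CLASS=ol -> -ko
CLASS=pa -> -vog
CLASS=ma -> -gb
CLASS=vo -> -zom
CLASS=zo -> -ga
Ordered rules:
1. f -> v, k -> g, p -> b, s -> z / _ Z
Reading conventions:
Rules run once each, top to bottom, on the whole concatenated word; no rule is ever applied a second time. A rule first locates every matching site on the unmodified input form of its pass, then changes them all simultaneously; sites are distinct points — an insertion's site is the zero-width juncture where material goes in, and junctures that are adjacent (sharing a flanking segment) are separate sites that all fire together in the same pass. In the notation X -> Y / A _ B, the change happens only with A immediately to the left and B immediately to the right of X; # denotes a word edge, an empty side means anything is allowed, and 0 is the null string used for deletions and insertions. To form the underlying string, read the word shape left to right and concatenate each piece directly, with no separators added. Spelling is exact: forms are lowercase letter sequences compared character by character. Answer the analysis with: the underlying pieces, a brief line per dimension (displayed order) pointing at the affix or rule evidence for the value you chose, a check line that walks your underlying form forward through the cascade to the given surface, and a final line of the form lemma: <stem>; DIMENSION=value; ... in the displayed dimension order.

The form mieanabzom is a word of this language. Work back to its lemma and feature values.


underlying: miea-nap-zom
NUM=fe - signalled by the affix -nap
CLASS=vo - signalled by the affix -zom
check: mieanapzom -> mieanabzom
lemma: miea; NUM=fe; CLASS=vo


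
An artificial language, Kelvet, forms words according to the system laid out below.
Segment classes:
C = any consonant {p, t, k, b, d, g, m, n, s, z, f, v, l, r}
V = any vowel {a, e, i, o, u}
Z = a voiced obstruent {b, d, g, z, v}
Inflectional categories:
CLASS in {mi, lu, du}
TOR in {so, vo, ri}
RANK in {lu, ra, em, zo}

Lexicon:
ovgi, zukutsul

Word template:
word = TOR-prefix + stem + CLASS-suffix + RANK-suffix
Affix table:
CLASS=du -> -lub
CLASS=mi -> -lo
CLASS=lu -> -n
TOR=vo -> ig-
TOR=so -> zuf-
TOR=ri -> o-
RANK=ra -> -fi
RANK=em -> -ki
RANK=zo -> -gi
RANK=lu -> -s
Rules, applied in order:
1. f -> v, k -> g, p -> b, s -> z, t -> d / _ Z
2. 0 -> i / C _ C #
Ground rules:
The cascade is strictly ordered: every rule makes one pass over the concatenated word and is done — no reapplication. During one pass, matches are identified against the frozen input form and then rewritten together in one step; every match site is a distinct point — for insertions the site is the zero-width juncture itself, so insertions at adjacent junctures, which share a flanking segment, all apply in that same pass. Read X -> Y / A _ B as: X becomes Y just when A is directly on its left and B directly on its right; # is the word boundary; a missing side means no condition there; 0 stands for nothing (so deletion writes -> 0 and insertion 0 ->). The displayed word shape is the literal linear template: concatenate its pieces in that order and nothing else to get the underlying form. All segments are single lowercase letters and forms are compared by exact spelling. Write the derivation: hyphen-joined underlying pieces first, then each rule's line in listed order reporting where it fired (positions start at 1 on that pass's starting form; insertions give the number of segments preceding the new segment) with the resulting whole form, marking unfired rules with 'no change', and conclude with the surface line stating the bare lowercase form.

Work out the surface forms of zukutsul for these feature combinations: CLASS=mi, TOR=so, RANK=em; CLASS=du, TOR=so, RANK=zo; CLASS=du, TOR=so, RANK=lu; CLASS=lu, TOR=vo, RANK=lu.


cell CLASS=mi, TOR=so, RANK=em:
underlying: zuf-zukutsul-lo-ki
1. f -> v, k -> g, p -> b, s -> z, t -> d / _ Z: fires at position(s) 3: zuvzukutsulloki
2. 0 -> i / C _ C #: no change
surface: zuvzukutsulloki

cell CLASS=du, TOR=so, RANK=zo:
underlying: zuf-zukutsul-lub-gi
1. f -> v, k -> g, p -> b, s -> z, t -> d / _ Z: fires at position(s) 3: zuvzukutsullubgi
2. 0 -> i / C _ C #: no change
surface: zuvzukutsullubgi

cell CLASS=du, TOR=so, RANK=lu:
underlying: zuf-zukutsul-lub-s
1. f -> v, k -> g, p -> b, s -> z, t -> d / _ Z: fires at position(s) 3: zuvzukutsullubs
2. 0 -> i / C _ C #: inserts after position(s) 14: zuvzukutsullubis
surface: zuvzukutsullubis

cell CLASS=lu, TOR=vo, RANK=lu:
underlying: ig-zukutsul-n-s
1. f -> v, k -> g, p -> b, s -> z, t -> d / _ Z: no change
2. 0 -> i / C _ C #: inserts after position(s) 11: igzukutsulnis
surface: igzukutsulnis


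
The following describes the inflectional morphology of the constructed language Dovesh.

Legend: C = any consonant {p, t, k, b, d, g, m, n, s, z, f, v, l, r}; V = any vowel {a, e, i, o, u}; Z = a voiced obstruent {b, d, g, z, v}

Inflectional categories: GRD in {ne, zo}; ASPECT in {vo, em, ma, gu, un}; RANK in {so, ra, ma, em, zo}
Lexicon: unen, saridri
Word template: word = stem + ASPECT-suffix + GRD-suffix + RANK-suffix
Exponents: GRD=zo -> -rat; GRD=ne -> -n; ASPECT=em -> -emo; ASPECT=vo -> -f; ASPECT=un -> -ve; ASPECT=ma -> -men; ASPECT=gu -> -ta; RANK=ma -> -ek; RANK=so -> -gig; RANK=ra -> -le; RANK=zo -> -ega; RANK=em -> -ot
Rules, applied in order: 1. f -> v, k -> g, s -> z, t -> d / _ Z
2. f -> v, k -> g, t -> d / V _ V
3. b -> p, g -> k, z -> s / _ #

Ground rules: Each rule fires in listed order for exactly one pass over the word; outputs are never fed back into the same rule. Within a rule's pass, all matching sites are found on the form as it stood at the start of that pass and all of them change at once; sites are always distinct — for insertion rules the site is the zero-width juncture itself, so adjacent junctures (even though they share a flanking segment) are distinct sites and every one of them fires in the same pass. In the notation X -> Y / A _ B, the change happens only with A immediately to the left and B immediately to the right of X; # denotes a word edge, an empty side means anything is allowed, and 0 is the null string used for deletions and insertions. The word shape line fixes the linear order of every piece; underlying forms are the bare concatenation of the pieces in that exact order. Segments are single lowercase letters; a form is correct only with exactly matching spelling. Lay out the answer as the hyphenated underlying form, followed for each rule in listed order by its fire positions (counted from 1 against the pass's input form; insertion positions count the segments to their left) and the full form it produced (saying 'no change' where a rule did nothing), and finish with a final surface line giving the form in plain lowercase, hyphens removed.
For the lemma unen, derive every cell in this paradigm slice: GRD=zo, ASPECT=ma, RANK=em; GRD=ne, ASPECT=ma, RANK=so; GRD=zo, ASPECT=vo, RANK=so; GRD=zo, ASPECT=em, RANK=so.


cell GRD=zo, ASPECT=ma, RANK=em:
underlying: unen-men-rat-ot
1. f -> v, k -> g, s -> z, t -> d / _ Z: no change
2. f -> v, k -> g, t -> d / V _ V: fires at position(s) 10: unenmenradot
3. b -> p, g -> k, z -> s / _ #: no change
surface: unenmenradot

cell GRD=ne, ASPECT=ma, RANK=so:
underlying: unen-men-n-gig
1. f -> v, k -> g, s -> z, t -> d / _ Z: no change
2. f -> v, k -> g, t -> d / V _ V: no change
3. b -> p, g -> k, z -> s / _ #: fires at position(s) 11: unenmenngik
surface: unenmenngik

cell GRD=zo, ASPECT=vo, RANK=so:
underlying: unen-f-rat-gig
1. f -> v, k -> g, s -> z, t -> d / _ Z: fires at position(s) 8: unenfradgig
2. f -> v, k -> g, t -> d / V _ V: no change
3. b -> p, g -> k, z -> s / _ #: fires at position(s) 11: unenfradgik
surface: unenfradgik

cell GRD=zo, ASPECT=em, RANK=so:
underlying: unen-emo-rat-gig
1. f -> v, k -> g, s -> z, t -> d / _ Z: fires at position(s) 10: unenemoradgig
2. f -> v, k -> g, t -> d / V _ V: no change
3. b -> p, g -> k, z -> s / _ #: fires at position(s) 13: unenemoradgik
surface: unenemoradgik


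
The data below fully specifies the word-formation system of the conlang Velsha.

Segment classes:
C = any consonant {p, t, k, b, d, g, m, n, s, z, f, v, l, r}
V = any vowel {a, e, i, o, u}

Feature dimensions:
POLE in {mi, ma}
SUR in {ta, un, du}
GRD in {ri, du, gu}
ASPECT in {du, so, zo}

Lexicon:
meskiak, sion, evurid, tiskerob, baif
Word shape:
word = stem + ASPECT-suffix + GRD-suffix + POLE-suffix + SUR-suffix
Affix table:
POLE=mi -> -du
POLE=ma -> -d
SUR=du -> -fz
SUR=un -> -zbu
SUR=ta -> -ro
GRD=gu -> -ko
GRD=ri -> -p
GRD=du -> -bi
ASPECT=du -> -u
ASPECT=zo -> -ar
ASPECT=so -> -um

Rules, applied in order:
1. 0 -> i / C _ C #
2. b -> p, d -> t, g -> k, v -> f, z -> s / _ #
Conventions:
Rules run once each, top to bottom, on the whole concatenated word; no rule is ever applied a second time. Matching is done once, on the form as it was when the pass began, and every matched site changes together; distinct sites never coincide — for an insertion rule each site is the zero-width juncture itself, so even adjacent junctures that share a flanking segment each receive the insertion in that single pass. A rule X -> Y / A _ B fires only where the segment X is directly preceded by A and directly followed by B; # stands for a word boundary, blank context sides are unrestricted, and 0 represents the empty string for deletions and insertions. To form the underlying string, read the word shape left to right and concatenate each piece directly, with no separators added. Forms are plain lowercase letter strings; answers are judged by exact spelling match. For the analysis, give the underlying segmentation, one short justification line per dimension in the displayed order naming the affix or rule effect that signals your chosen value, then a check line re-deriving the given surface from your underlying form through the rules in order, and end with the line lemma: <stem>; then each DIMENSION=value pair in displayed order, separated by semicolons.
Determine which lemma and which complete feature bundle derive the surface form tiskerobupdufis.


underlying: tiskerob-u-p-du-fz
POLE=mi - signalled by the affix -du
SUR=du - signalled by the affix -fz
GRD=ri - signalled by the affix -p
ASPECT=du - signalled by the affix -u
check: tiskerobupdufz -> tiskerobupdufiz -> tiskerobupdufis
lemma: tiskerob; POLE=mi; SUR=du; GRD=ri; ASPECT=du


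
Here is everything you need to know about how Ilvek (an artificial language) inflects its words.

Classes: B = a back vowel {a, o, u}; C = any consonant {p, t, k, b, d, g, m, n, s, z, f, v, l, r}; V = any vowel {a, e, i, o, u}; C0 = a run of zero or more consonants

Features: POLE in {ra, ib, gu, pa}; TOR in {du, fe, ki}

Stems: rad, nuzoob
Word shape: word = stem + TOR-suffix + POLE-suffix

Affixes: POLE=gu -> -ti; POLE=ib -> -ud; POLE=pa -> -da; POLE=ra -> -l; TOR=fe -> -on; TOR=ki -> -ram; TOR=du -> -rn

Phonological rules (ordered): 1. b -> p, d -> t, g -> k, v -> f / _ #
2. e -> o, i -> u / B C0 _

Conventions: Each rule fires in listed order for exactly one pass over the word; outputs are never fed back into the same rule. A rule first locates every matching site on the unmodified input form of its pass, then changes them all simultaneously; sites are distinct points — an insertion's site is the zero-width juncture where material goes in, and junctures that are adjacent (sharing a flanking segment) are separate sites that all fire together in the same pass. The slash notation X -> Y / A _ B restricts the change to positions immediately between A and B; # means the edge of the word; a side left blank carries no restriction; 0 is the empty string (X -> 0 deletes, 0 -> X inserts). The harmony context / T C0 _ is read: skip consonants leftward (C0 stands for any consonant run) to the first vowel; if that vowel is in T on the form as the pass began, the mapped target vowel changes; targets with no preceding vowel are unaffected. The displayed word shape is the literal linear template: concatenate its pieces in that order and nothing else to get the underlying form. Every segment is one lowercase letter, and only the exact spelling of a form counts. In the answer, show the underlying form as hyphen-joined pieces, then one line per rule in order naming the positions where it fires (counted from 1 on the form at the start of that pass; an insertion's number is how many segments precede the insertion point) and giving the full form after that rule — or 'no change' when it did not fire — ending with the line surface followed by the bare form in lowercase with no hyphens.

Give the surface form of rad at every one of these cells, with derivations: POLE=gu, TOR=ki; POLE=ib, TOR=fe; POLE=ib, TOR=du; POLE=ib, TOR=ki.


cell POLE=gu, TOR=ki:
underlying: rad-ram-ti
1. b -> p, d -> t, g -> k, v -> f / _ #: no change
2. e -> o, i -> u / B C0 _: fires at position(s) 8: radramtu
surface: radramtu

cell POLE=ib, TOR=fe:
underlying: rad-on-ud
1. b -> p, d -> t, g -> k, v -> f / _ #: fires at position(s) 7: radonut
2. e -> o, i -> u / B C0 _: no change
surface: radonut

cell POLE=ib, TOR=du:
underlying: rad-rn-ud
1. b -> p, d -> t, g -> k, v -> f / _ #: fires at position(s) 7: radrnut
2. e -> o, i -> u / B C0 _: no change
surface: radrnut

cell POLE=ib, TOR=ki:
underlying: rad-ram-ud
1. b -> p, d -> t, g -> k, v -> f / _ #: fires at position(s) 8: radramut
2. e -> o, i -> u / B C0 _: no change
surface: radramut


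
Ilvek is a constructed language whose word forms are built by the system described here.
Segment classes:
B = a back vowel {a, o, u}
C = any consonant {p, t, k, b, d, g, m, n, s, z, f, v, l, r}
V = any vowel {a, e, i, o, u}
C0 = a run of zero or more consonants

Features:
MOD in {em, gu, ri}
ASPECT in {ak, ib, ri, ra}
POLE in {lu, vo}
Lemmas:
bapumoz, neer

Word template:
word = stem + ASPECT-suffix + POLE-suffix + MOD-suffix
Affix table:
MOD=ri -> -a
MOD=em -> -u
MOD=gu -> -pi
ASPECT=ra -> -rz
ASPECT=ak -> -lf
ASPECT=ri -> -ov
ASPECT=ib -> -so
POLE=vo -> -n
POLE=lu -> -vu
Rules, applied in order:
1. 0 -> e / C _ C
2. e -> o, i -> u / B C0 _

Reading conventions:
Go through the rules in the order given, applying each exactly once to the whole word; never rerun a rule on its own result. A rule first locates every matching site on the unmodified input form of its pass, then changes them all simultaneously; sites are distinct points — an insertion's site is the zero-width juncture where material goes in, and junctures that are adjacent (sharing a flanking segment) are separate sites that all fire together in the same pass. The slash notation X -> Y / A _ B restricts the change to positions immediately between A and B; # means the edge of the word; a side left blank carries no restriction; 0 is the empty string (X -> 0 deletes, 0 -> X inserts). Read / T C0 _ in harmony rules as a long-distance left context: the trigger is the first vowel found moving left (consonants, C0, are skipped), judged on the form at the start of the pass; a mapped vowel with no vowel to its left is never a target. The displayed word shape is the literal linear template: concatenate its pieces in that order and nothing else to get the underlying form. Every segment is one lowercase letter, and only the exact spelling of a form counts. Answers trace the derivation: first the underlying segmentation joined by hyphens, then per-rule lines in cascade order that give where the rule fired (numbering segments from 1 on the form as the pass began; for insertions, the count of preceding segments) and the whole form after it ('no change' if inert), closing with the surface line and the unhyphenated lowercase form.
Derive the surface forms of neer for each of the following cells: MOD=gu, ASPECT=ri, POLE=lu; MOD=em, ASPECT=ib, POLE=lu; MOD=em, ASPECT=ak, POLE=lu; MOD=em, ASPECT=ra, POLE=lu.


cell MOD=gu, ASPECT=ri, POLE=lu:
underlying: neer-ov-vu-pi
1. 0 -> e / C _ C: inserts after position(s) 6: neerovevupi
2. e -> o, i -> u / B C0 _: fires at position(s) 7, 11: neerovovupu
surface: neerovovupu

cell MOD=em, ASPECT=ib, POLE=lu:
underlying: neer-so-vu-u
1. 0 -> e / C _ C: inserts after position(s) 4: neeresovuu
2. e -> o, i -> u / B C0 _: no change
surface: neeresovuu

cell MOD=em, ASPECT=ak, POLE=lu:
underlying: neer-lf-vu-u
1. 0 -> e / C _ C: inserts after position(s) 4, 5, 6: neerelefevuu
2. e -> o, i -> u / B C0 _: no change
surface: neerelefevuu

cell MOD=em, ASPECT=ra, POLE=lu:
underlying: neer-rz-vu-u
1. 0 -> e / C _ C: inserts after position(s) 4, 5, 6: neererezevuu
2. e -> o, i -> u / B C0 _: no change
surface: neererezevuu


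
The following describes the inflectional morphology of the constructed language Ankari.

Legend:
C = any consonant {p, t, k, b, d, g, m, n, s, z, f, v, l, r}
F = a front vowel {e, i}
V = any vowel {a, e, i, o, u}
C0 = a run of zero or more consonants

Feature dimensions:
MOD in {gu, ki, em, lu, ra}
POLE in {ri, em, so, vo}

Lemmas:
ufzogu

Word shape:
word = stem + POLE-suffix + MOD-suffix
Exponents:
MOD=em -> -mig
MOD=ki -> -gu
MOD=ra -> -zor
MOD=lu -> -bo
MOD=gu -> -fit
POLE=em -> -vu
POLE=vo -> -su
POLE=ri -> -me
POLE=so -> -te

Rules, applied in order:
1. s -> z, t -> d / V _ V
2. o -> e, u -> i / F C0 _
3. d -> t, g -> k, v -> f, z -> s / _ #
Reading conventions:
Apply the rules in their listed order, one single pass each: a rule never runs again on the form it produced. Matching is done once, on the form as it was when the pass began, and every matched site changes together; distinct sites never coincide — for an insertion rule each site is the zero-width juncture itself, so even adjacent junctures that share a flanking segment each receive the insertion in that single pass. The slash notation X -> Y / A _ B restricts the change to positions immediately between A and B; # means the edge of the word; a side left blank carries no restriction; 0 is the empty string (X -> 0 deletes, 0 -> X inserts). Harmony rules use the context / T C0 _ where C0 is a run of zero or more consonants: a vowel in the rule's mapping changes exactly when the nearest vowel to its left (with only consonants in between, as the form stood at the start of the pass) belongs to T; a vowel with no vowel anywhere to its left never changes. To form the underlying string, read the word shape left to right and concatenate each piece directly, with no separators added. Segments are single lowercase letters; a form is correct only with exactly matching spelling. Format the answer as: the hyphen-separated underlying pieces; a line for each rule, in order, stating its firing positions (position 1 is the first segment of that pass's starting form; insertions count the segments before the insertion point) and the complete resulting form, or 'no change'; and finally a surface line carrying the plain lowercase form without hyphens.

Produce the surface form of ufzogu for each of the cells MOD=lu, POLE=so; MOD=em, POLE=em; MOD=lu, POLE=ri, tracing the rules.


cell MOD=lu, POLE=so:
underlying: ufzogu-te-bo
1. s -> z, t -> d / V _ V: fires at position(s) 7: ufzogudebo
2. o -> e, u -> i / F C0 _: fires at position(s) 10: ufzogudebe
3. d -> t, g -> k, v -> f, z -> s / _ #: no change
surface: ufzogudebe

cell MOD=em, POLE=em:
underlying: ufzogu-vu-mig
1. s -> z, t -> d / V _ V: no change
2. o -> e, u -> i / F C0 _: no change
3. d -> t, g -> k, v -> f, z -> s / _ #: fires at position(s) 11: ufzoguvumik
surface: ufzoguvumik

cell MOD=lu, POLE=ri:
underlying: ufzogu-me-bo
1. s -> z, t -> d / V _ V: no change
2. o -> e, u -> i / F C0 _: fires at position(s) 10: ufzogumebe
3. d -> t, g -> k, v -> f, z -> s / _ #: no change
surface: ufzogumebe


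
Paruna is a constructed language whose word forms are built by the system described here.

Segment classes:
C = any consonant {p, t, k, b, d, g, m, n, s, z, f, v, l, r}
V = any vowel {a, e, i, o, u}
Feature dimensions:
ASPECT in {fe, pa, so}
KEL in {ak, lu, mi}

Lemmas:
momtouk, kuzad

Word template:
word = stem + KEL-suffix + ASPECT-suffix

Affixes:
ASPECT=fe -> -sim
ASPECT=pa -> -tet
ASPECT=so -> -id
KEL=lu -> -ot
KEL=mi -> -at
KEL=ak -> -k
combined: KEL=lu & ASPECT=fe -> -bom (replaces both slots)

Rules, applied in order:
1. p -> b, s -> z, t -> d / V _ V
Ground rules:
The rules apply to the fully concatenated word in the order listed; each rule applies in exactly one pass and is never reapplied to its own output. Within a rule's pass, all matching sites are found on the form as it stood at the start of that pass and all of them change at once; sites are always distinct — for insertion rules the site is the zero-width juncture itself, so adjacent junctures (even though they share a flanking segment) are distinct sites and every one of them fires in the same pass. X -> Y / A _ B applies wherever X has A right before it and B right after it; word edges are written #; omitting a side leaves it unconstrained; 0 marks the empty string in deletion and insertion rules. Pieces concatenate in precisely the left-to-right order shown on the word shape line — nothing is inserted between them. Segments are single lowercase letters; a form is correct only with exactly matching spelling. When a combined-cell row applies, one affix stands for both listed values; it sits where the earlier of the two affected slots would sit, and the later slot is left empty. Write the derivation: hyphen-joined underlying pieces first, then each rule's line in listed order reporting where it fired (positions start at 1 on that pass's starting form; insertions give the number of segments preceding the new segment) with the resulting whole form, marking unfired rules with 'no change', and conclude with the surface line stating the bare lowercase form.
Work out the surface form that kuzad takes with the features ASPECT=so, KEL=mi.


underlying: kuzad-at-id
1. p -> b, s -> z, t -> d / V _ V: fires at position(s) 7: kuzadadid
surface: kuzadadid


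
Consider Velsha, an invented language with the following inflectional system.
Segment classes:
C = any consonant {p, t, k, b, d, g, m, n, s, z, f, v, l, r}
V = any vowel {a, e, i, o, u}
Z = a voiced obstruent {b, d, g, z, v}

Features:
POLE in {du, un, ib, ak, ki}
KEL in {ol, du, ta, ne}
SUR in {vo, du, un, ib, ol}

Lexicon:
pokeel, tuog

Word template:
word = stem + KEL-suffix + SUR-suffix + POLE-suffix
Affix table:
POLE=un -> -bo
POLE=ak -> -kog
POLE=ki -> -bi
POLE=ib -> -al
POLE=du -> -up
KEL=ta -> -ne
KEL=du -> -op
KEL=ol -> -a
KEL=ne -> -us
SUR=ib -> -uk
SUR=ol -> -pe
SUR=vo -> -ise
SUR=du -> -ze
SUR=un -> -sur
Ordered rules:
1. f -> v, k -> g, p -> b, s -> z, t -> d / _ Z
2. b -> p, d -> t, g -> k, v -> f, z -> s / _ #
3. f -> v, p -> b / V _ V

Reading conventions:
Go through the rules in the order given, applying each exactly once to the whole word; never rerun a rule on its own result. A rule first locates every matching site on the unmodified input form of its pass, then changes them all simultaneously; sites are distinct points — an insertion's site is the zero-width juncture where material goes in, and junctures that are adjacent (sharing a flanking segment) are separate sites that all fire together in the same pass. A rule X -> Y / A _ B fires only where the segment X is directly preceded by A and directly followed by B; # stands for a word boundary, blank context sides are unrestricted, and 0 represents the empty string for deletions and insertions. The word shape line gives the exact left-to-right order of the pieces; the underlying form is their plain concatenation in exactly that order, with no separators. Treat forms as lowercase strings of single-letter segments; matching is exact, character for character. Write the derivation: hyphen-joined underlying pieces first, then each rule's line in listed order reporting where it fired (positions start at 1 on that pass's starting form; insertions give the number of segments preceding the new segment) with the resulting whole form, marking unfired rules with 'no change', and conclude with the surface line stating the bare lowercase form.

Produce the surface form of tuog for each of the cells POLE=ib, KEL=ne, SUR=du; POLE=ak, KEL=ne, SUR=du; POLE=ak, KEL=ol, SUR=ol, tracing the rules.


cell POLE=ib, KEL=ne, SUR=du:
underlying: tuog-us-ze-al
1. f -> v, k -> g, p -> b, s -> z, t -> d / _ Z: fires at position(s) 6: tuoguzzeal
2. b -> p, d -> t, g -> k, v -> f, z -> s / _ #: no change
3. f -> v, p -> b / V _ V: no change
surface: tuoguzzeal

cell POLE=ak, KEL=ne, SUR=du:
underlying: tuog-us-ze-kog
1. f -> v, k -> g, p -> b, s -> z, t -> d / _ Z: fires at position(s) 6: tuoguzzekog
2. b -> p, d -> t, g -> k, v -> f, z -> s / _ #: fires at position(s) 11: tuoguzzekok
3. f -> v, p -> b / V _ V: no change
surface: tuoguzzekok

cell POLE=ak, KEL=ol, SUR=ol:
underlying: tuog-a-pe-kog
1. f -> v, k -> g, p -> b, s -> z, t -> d / _ Z: no change
2. b -> p, d -> t, g -> k, v -> f, z -> s / _ #: fires at position(s) 10: tuogapekok
3. f -> v, p -> b / V _ V: fires at position(s) 6: tuogabekok
surface: tuogabekok
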